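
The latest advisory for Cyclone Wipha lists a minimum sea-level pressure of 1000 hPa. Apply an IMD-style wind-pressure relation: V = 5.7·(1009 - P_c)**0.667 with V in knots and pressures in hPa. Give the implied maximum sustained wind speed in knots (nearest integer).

ΔP = 1009 − 1000 = 9 hPa.
9^0.667 ≈ 4.330.
V ≈ 5.7 × 4.330 ≈ 24.7 kt.

25 kt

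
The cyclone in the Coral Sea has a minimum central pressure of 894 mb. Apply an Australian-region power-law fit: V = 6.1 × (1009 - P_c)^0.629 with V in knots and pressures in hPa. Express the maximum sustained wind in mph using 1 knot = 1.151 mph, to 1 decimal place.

138.9 mph

ΔP = 1009 − 894 = 115 mb.
V ≈ 6.1 × 115^0.629 = 6.1 × 19.778 ≈ 120.645 kt.
120.645 × 1.151 ≈ 138.86 mph → 138.9 mph.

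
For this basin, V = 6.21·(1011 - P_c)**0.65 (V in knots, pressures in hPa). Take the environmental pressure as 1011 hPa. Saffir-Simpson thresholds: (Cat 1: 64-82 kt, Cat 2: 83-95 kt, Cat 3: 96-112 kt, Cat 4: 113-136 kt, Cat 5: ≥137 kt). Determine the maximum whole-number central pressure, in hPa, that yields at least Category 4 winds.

Category 4 begins at V = 113 kt.
Required ΔP = (113/6.21)^(1/0.65) = 18.196^1.538 ≈ 86.78 hPa.
P_c ≤ 1011 − 86.78 = 924.22, so the highest integer P_c is 924 hPa.

924 hPa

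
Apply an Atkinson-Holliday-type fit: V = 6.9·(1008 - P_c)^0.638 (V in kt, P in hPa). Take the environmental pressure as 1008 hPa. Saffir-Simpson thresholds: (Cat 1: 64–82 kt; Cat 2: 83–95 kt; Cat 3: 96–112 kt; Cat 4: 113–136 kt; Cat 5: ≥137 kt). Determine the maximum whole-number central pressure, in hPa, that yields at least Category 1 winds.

975 hPa

Category 1 begins at V = 64 kt.
Required ΔP = (64/6.9)^(1/0.638) = 9.275^1.567 ≈ 32.82 hPa.
P_c ≤ 1008 − 32.82 = 975.18, so the highest integer P_c is 975 hPa.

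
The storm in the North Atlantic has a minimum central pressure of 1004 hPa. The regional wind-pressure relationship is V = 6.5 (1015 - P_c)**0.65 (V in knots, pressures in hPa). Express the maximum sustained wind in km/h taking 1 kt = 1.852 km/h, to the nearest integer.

ΔP = 1015 − 1004 = 11 hPa.
V ≈ 6.5 × 11^0.65 = 6.5 × 4.752 ≈ 30.890 kt.
30.890 × 1.852 ≈ 57.21 km/h → 57 km/h.

57 km/h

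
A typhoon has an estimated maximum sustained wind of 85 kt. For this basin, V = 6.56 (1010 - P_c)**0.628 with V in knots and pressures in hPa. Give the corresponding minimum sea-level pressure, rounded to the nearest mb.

951 mb

ΔP = (V / 6.56)^(1/0.628) = (85/6.56)^1.592.
85/6.56 = 12.957; 12.957^1.592 ≈ 59.09 mb.
P_c = 1010 − 59.09 = 950.91 ≈ 951 mb.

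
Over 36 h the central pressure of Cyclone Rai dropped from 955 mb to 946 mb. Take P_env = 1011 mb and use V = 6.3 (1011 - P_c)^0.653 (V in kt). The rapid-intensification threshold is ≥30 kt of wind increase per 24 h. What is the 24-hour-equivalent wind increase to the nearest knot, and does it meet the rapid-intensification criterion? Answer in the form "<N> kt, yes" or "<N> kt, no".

V₁: ΔP = 56, V ≈ 6.3 × 56^0.653 ≈ 87.28 kt.
V₂: ΔP = 65, V ≈ 6.3 × 65^0.653 ≈ 96.20 kt.
ΔV over 36 h = 8.92 kt → 24 h equivalent = 8.92 × 24/36 ≈ 5.95 kt.
6 kt < 30 kt ⇒ not rapid intensification.

6 kt, no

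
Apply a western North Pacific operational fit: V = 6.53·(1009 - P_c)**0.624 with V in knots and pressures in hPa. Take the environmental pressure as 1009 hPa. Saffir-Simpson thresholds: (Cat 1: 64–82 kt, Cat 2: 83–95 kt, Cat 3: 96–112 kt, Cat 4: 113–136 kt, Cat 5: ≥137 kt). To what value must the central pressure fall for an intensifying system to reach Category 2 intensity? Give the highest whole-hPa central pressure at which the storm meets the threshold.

950 hPa

Category 2 begins at V = 83 kt.
Required ΔP = (83/6.53)^(1/0.624) = 12.711^1.603 ≈ 58.82 hPa.
P_c ≤ 1009 − 58.82 = 950.18, so the highest integer P_c is 950 hPa.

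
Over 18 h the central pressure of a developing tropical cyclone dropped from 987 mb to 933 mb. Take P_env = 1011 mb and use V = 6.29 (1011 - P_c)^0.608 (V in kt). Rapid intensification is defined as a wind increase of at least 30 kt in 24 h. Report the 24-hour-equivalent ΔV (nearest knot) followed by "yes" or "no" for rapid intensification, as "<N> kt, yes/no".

V₁: ΔP = 24, V ≈ 6.29 × 24^0.608 ≈ 43.43 kt.
V₂: ΔP = 78, V ≈ 6.29 × 78^0.608 ≈ 88.93 kt.
ΔV over 18 h = 45.50 kt → 24 h equivalent = 45.50 × 24/18 ≈ 60.67 kt.
61 kt ≥ 30 kt ⇒ rapid intensification.

61 kt, yes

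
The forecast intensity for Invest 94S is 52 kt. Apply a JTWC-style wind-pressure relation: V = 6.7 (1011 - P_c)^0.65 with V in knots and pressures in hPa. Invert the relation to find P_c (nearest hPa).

ΔP = (V / 6.7)^(1/0.65) = (52/6.7)^1.538.
52/6.7 = 7.761; 7.761^1.538 ≈ 23.39 hPa.
P_c = 1011 − 23.39 = 987.61 ≈ 988 hPa.

988 hPa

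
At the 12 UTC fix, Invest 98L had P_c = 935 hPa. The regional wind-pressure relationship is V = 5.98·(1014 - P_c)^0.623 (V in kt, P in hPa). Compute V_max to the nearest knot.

91 kt

ΔP = 1014 − 935 = 79 hPa.
79^0.623 ≈ 15.213.
V ≈ 5.98 × 15.213 ≈ 91.0 kt.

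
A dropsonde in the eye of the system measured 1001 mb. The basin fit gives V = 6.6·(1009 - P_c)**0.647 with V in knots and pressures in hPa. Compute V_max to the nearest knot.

25 kt

ΔP = 1009 − 1001 = 8 mb.
8^0.647 ≈ 3.840.
V ≈ 6.6 × 3.840 ≈ 25.3 kt.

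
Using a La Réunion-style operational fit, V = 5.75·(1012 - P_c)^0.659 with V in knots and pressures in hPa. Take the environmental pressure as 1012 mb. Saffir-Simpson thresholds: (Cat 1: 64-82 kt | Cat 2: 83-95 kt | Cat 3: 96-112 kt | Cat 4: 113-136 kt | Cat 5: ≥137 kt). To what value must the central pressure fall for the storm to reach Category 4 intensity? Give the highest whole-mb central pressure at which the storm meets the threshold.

920 mb

Category 4 begins at V = 113 kt.
Required ΔP = (113/5.75)^(1/0.659) = 19.652^1.517 ≈ 91.77 mb.
P_c ≤ 1012 − 91.77 = 920.23, so the highest integer P_c is 920 mb.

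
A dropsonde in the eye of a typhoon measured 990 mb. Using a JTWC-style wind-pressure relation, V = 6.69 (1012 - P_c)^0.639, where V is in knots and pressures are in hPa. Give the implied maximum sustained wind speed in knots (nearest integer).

ΔP = 1012 − 990 = 22 mb.
22^0.639 ≈ 7.208.
V ≈ 6.69 × 7.208 ≈ 48.2 kt.

48 kt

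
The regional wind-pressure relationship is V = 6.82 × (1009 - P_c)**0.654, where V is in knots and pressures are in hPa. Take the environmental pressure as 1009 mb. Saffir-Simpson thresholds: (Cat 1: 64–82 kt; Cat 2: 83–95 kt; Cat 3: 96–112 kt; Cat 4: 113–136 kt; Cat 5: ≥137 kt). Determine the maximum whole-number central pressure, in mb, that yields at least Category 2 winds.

963 mb

Category 2 begins at V = 83 kt.
Required ΔP = (83/6.82)^(1/0.654) = 12.170^1.529 ≈ 45.65 mb.
P_c ≤ 1009 − 45.65 = 963.35, so the highest integer P_c is 963 mb.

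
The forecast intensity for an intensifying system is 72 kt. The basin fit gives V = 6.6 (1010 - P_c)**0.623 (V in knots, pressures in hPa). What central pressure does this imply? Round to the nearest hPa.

964 hPa

ΔP = (V / 6.6)^(1/0.623) = (72/6.6)^1.605.
72/6.6 = 10.909; 10.909^1.605 ≈ 46.32 hPa.
P_c = 1010 − 46.32 = 963.68 ≈ 964 hPa.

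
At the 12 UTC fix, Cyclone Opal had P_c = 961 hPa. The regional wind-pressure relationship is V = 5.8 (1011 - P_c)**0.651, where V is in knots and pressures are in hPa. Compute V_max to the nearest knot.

74 kt

ΔP = 1011 − 961 = 50 hPa.
50^0.651 ≈ 12.765.
V ≈ 5.8 × 12.765 ≈ 74.0 kt.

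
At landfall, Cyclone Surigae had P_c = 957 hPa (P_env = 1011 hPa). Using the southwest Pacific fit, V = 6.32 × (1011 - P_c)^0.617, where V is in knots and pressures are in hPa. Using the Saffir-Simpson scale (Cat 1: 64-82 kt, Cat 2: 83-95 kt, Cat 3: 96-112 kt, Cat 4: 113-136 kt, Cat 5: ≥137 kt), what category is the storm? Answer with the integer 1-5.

ΔP = 1011 − 957 = 54 hPa.
V ≈ 6.32 × 54^0.617 = 6.32 × 11.72 ≈ 74 kt.
74 kt falls in the Category 1 band.

1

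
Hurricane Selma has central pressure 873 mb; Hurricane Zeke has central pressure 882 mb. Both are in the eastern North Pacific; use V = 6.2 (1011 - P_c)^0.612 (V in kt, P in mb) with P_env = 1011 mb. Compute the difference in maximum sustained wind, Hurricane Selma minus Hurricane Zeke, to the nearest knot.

Hurricane Selma: ΔP = 138; V ≈ 6.2 × 138^0.612 ≈ 126.47 kt.
Hurricane Zeke: ΔP = 129; V ≈ 6.2 × 129^0.612 ≈ 121.36 kt.
Difference ≈ 126.47 − 121.36 = 5.11 → 5 kt.

5 kt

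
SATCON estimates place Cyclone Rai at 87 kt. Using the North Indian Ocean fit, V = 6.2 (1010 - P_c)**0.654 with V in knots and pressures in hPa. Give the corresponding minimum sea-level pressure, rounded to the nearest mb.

ΔP = (V / 6.2)^(1/0.654) = (87/6.2)^1.529.
87/6.2 = 14.032; 14.032^1.529 ≈ 56.76 mb.
P_c = 1010 − 56.76 = 953.24 ≈ 953 mb.

953 mb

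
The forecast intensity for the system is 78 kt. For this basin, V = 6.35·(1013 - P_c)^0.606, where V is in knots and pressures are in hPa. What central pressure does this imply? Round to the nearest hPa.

ΔP = (V / 6.35)^(1/0.606) = (78/6.35)^1.650.
78/6.35 = 12.283; 12.283^1.650 ≈ 62.74 hPa.
P_c = 1013 − 62.74 = 950.26 ≈ 950 hPa.

950 hPa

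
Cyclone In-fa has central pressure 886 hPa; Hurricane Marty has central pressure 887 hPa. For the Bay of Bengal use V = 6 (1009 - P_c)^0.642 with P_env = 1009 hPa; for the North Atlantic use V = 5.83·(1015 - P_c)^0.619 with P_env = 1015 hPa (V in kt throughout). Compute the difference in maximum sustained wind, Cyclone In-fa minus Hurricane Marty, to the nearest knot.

14 kt

Cyclone In-fa: ΔP = 123; V ≈ 6 × 123^0.642 ≈ 131.79 kt.
Hurricane Marty: ΔP = 128; V ≈ 5.83 × 128^0.619 ≈ 117.50 kt.
Difference ≈ 131.79 − 117.50 = 14.29 → 14 kt.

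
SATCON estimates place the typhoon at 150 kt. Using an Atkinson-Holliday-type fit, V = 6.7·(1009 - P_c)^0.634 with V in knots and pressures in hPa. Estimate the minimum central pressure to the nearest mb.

ΔP = (V / 6.7)^(1/0.634) = (150/6.7)^1.577.
150/6.7 = 22.388; 22.388^1.577 ≈ 134.70 mb.
P_c = 1009 − 134.70 = 874.30 ≈ 874 mb.

874 mb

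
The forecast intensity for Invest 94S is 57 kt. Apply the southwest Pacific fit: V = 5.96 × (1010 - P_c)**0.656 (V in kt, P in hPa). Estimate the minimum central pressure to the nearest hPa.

ΔP = (V / 5.96)^(1/0.656) = (57/5.96)^1.524.
57/5.96 = 9.564; 9.564^1.524 ≈ 31.25 hPa.
P_c = 1010 − 31.25 = 978.75 ≈ 979 hPa.

979 hPa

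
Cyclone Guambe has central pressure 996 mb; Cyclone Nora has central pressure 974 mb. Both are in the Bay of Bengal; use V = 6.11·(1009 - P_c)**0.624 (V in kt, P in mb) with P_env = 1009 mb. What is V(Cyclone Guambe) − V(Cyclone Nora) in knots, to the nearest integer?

Cyclone Guambe: ΔP = 13; V ≈ 6.11 × 13^0.624 ≈ 30.28 kt.
Cyclone Nora: ΔP = 35; V ≈ 6.11 × 35^0.624 ≈ 56.17 kt.
Difference ≈ 30.28 − 56.17 = -25.89 → -26 kt.

-26 kt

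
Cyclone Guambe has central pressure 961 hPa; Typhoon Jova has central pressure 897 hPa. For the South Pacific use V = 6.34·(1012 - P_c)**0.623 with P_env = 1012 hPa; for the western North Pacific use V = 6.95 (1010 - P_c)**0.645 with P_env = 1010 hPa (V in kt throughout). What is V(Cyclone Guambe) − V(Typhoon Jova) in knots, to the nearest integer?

-73 kt

Cyclone Guambe: ΔP = 51; V ≈ 6.34 × 51^0.623 ≈ 73.44 kt.
Typhoon Jova: ΔP = 113; V ≈ 6.95 × 113^0.645 ≈ 146.63 kt.
Difference ≈ 73.44 − 146.63 = -73.19 → -73 kt.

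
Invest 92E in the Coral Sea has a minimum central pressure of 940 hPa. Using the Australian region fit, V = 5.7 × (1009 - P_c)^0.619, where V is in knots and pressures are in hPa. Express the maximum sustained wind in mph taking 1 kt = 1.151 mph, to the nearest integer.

ΔP = 1009 − 940 = 69 hPa.
V ≈ 5.7 × 69^0.619 = 5.7 × 13.748 ≈ 78.365 kt.
78.365 × 1.151 ≈ 90.20 mph → 90 mph.

90 mph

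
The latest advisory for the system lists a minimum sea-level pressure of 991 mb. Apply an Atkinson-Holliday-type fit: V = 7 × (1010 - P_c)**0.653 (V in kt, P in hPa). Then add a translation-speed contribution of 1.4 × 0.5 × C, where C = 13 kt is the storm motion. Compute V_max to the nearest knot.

57 kt

ΔP = 1010 − 991 = 19 mb.
19^0.653 ≈ 6.840.
V ≈ 7 × 6.840 ≈ 47.9 kt.
Translation term: 1.4 × 0.5 × 13 = 9.1 kt.
Corrected V ≈ 57 kt → 57 kt.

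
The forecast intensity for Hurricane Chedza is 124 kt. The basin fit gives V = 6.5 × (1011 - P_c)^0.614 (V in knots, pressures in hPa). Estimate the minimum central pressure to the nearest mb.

ΔP = (V / 6.5)^(1/0.614) = (124/6.5)^1.629.
124/6.5 = 19.077; 19.077^1.629 ≈ 121.76 mb.
P_c = 1011 − 121.76 = 889.24 ≈ 889 mb.

889 mb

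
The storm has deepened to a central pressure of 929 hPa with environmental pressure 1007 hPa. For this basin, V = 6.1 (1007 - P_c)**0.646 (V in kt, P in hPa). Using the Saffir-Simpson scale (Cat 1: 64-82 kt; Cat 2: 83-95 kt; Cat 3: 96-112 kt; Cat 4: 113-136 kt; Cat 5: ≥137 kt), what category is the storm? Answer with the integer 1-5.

ΔP = 1007 − 929 = 78 hPa.
V ≈ 6.1 × 78^0.646 = 6.1 × 16.68 ≈ 102 kt.
102 kt falls in the Category 3 band.

3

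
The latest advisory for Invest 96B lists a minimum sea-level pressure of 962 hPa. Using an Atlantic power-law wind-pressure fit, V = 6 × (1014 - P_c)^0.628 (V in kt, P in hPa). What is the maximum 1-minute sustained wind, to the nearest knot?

ΔP = 1014 − 962 = 52 hPa.
52^0.628 ≈ 11.958.
V ≈ 6 × 11.958 ≈ 71.7 kt.

72 kt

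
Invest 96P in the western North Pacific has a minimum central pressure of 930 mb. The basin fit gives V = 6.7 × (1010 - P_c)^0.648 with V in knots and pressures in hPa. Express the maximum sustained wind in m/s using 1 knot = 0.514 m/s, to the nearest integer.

ΔP = 1010 − 930 = 80 mb.
V ≈ 6.7 × 80^0.648 = 6.7 × 17.108 ≈ 114.624 kt.
114.624 × 0.514 ≈ 58.92 m/s → 59 m/s.

59 m/s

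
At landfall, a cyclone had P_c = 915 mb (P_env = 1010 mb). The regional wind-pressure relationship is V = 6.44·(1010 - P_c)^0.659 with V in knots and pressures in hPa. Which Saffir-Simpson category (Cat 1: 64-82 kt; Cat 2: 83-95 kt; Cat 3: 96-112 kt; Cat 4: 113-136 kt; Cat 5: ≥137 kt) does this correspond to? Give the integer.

4

ΔP = 1010 − 915 = 95 mb.
V ≈ 6.44 × 95^0.659 = 6.44 × 20.11 ≈ 129 kt.
129 kt falls in the Category 4 band.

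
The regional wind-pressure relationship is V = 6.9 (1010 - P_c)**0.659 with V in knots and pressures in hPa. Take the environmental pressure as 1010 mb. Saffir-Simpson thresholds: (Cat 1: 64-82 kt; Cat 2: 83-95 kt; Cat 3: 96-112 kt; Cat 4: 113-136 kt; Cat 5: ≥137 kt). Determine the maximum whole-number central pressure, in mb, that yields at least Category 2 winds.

Category 2 begins at V = 83 kt.
Required ΔP = (83/6.9)^(1/0.659) = 12.029^1.517 ≈ 43.57 mb.
P_c ≤ 1010 − 43.57 = 966.43, so the highest integer P_c is 966 mb.

966 mb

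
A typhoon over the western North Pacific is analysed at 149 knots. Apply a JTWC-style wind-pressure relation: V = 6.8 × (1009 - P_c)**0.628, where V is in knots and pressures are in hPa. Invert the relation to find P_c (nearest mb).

873 mb

ΔP = (V / 6.8)^(1/0.628) = (149/6.8)^1.592.
149/6.8 = 21.912; 21.912^1.592 ≈ 136.41 mb.
P_c = 1009 − 136.41 = 872.59 ≈ 873 mb.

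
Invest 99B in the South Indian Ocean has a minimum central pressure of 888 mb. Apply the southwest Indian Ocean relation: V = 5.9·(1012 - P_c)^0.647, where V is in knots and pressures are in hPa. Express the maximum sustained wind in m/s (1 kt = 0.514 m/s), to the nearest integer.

ΔP = 1012 − 888 = 124 mb.
V ≈ 5.9 × 124^0.647 = 5.9 × 22.617 ≈ 133.443 kt.
133.443 × 0.514 ≈ 68.59 m/s → 69 m/s.

69 m/s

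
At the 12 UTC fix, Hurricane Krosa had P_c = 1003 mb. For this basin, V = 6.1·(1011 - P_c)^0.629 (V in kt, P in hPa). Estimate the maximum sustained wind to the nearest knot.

ΔP = 1011 − 1003 = 8 mb.
8^0.629 ≈ 3.699.
V ≈ 6.1 × 3.699 ≈ 22.6 kt.

23 kt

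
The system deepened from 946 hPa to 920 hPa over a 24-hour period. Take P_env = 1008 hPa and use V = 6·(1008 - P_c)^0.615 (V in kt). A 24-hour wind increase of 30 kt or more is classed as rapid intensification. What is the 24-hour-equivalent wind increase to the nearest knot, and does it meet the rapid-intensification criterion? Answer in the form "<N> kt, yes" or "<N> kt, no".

V₁: ΔP = 62, V ≈ 6 × 62^0.615 ≈ 75.94 kt.
V₂: ΔP = 88, V ≈ 6 × 88^0.615 ≈ 94.19 kt.
ΔV over 24 h = 18.25 kt → 24 h equivalent = 18.25 × 24/24 ≈ 18.25 kt.
18 kt < 30 kt ⇒ not rapid intensification.

18 kt, no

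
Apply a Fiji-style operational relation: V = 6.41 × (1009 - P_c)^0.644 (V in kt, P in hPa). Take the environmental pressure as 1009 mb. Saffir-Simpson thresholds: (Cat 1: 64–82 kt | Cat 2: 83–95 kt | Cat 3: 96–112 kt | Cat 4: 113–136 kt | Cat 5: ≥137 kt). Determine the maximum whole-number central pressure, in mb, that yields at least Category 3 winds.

Category 3 begins at V = 96 kt.
Required ΔP = (96/6.41)^(1/0.644) = 14.977^1.553 ≈ 66.86 mb.
P_c ≤ 1009 − 66.86 = 942.14, so the highest integer P_c is 942 mb.

942 mb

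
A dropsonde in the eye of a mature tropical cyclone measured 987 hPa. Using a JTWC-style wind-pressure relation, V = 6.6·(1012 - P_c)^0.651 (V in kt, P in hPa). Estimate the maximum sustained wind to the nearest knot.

54 kt

ΔP = 1012 − 987 = 25 hPa.
25^0.651 ≈ 8.129.
V ≈ 6.6 × 8.129 ≈ 53.7 kt.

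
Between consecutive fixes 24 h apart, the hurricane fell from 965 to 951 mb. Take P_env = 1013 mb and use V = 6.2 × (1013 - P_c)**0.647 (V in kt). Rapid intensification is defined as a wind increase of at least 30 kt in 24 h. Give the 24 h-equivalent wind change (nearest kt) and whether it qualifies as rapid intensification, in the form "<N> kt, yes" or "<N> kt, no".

14 kt, no

V₁: ΔP = 48, V ≈ 6.2 × 48^0.647 ≈ 75.88 kt.
V₂: ΔP = 62, V ≈ 6.2 × 62^0.647 ≈ 89.55 kt.
ΔV over 24 h = 13.67 kt → 24 h equivalent = 13.67 × 24/24 ≈ 13.67 kt.
14 kt < 30 kt ⇒ not rapid intensification.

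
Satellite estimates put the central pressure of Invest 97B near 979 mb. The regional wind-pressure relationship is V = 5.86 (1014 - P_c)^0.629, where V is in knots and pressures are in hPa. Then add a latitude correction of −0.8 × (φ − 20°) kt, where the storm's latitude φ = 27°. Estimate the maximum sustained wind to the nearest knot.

ΔP = 1014 − 979 = 35 mb.
35^0.629 ≈ 9.359.
V ≈ 5.86 × 9.359 ≈ 54.8 kt.
Latitude correction: −0.8 × (27 − 20) = -5.6 kt.
Corrected V ≈ 49.2 kt → 49 kt.

49 kt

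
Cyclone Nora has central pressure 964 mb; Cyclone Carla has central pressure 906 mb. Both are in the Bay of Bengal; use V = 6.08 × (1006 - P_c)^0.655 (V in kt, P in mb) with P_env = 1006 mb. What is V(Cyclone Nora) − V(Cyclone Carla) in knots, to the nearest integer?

Cyclone Nora: ΔP = 42; V ≈ 6.08 × 42^0.655 ≈ 70.33 kt.
Cyclone Carla: ΔP = 100; V ≈ 6.08 × 100^0.655 ≈ 124.14 kt.
Difference ≈ 70.33 − 124.14 = -53.81 → -54 kt.

-54 kt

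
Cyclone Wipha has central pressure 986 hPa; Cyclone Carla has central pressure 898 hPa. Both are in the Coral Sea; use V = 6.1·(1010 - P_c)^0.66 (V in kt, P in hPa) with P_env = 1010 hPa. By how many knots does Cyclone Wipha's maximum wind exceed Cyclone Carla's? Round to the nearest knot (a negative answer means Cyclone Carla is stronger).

-88 kt

Cyclone Wipha: ΔP = 24; V ≈ 6.1 × 24^0.66 ≈ 49.69 kt.
Cyclone Carla: ΔP = 112; V ≈ 6.1 × 112^0.66 ≈ 137.35 kt.
Difference ≈ 49.69 − 137.35 = -87.66 → -88 kt.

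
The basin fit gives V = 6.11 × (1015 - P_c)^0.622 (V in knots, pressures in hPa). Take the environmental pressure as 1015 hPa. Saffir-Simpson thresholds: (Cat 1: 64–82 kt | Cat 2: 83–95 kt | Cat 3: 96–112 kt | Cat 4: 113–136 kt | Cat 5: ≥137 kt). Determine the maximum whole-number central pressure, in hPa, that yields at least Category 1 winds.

Category 1 begins at V = 64 kt.
Required ΔP = (64/6.11)^(1/0.622) = 10.475^1.608 ≈ 43.66 hPa.
P_c ≤ 1015 − 43.66 = 971.34, so the highest integer P_c is 971 hPa.

971 hPa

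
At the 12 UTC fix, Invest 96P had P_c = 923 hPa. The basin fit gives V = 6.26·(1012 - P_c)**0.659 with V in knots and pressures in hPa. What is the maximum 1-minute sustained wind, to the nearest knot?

ΔP = 1012 − 923 = 89 hPa.
89^0.659 ≈ 19.260.
V ≈ 6.26 × 19.260 ≈ 120.6 kt.

121 kt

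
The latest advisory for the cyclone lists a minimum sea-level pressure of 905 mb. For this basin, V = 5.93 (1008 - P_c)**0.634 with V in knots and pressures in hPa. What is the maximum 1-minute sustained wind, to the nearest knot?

112 kt

ΔP = 1008 − 905 = 103 mb.
103^0.634 ≈ 18.886.
V ≈ 5.93 × 18.886 ≈ 112.0 kt.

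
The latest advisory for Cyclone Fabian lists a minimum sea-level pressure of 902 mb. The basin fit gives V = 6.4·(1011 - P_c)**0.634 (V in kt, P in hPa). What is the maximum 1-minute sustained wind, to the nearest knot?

125 kt

ΔP = 1011 − 902 = 109 mb.
109^0.634 ≈ 19.576.
V ≈ 6.4 × 19.576 ≈ 125.3 kt.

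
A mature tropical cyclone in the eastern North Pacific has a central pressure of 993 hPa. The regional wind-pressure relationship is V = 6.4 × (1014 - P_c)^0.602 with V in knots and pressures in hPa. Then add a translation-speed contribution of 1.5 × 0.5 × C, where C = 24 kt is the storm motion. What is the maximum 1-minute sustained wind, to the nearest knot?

58 kt

ΔP = 1014 − 993 = 21 hPa.
21^0.602 ≈ 6.251.
V ≈ 6.4 × 6.251 ≈ 40.0 kt.
Translation term: 1.5 × 0.5 × 24 = 18 kt.
Corrected V ≈ 58 kt → 58 kt.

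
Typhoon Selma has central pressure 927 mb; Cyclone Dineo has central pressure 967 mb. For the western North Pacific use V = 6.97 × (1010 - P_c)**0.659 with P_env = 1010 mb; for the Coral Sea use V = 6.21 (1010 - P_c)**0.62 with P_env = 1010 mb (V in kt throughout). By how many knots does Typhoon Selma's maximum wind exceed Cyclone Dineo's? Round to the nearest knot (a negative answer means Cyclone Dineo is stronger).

64 kt

Typhoon Selma: ΔP = 83; V ≈ 6.97 × 83^0.659 ≈ 128.21 kt.
Cyclone Dineo: ΔP = 43; V ≈ 6.21 × 43^0.62 ≈ 63.95 kt.
Difference ≈ 128.21 − 63.95 = 64.26 → 64 kt.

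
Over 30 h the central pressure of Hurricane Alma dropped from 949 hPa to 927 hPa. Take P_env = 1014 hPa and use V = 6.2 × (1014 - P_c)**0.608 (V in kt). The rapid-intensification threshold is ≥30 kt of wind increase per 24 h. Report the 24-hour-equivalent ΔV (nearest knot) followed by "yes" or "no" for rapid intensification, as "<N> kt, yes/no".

V₁: ΔP = 65, V ≈ 6.2 × 65^0.608 ≈ 78.46 kt.
V₂: ΔP = 87, V ≈ 6.2 × 87^0.608 ≈ 93.67 kt.
ΔV over 30 h = 15.21 kt → 24 h equivalent = 15.21 × 24/30 ≈ 12.17 kt.
12 kt < 30 kt ⇒ not rapid intensification.

12 kt, no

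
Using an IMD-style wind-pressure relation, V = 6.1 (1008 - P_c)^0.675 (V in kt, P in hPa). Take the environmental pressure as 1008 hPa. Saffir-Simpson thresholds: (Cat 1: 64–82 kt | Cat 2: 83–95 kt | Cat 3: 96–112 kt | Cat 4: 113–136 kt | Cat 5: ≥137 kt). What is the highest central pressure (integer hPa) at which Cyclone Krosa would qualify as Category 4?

932 hPa

Category 4 begins at V = 113 kt.
Required ΔP = (113/6.1)^(1/0.675) = 18.525^1.481 ≈ 75.53 hPa.
P_c ≤ 1008 − 75.53 = 932.47, so the highest integer P_c is 932 hPa.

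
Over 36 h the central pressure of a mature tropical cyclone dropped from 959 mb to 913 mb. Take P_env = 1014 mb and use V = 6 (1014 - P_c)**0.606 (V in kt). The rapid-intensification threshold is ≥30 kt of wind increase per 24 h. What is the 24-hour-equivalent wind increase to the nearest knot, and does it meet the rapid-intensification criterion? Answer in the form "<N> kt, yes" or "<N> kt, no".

V₁: ΔP = 55, V ≈ 6 × 55^0.606 ≈ 68.05 kt.
V₂: ΔP = 101, V ≈ 6 × 101^0.606 ≈ 98.35 kt.
ΔV over 36 h = 30.30 kt → 24 h equivalent = 30.30 × 24/36 ≈ 20.20 kt.
20 kt < 30 kt ⇒ not rapid intensification.

20 kt, no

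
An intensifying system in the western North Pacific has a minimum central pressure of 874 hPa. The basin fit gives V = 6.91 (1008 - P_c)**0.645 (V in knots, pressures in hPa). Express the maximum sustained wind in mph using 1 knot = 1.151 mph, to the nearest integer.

ΔP = 1008 − 874 = 134 hPa.
V ≈ 6.91 × 134^0.645 = 6.91 × 23.550 ≈ 162.727 kt.
162.727 × 1.151 ≈ 187.30 mph → 187 mph.

187 mph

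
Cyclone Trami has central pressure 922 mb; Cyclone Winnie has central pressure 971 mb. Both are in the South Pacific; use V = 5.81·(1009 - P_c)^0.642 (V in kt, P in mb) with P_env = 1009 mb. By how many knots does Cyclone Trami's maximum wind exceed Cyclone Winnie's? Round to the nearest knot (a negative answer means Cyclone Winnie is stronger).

42 kt

Cyclone Trami: ΔP = 87; V ≈ 5.81 × 87^0.642 ≈ 102.18 kt.
Cyclone Winnie: ΔP = 38; V ≈ 5.81 × 38^0.642 ≈ 60.03 kt.
Difference ≈ 102.18 − 60.03 = 42.15 → 42 kt.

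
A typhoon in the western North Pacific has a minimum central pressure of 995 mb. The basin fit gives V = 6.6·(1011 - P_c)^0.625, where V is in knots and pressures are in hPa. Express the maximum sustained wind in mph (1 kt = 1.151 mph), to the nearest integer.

43 mph

ΔP = 1011 − 995 = 16 mb.
V ≈ 6.6 × 16^0.625 = 6.6 × 5.657 ≈ 37.335 kt.
37.335 × 1.151 ≈ 42.97 mph → 43 mph.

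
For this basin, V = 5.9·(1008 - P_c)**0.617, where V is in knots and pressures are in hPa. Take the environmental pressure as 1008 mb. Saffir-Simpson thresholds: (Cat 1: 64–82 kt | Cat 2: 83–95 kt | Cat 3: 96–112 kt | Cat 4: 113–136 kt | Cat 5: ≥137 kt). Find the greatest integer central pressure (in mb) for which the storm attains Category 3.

Category 3 begins at V = 96 kt.
Required ΔP = (96/5.9)^(1/0.617) = 16.271^1.621 ≈ 91.92 mb.
P_c ≤ 1008 − 91.92 = 916.08, so the highest integer P_c is 916 mb.

916 mb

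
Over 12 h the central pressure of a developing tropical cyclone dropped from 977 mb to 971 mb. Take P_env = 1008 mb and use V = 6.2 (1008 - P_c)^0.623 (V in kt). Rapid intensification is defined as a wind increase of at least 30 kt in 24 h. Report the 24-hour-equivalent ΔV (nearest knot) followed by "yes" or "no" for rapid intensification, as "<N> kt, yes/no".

V₁: ΔP = 31, V ≈ 6.2 × 31^0.623 ≈ 52.66 kt.
V₂: ΔP = 37, V ≈ 6.2 × 37^0.623 ≈ 58.80 kt.
ΔV over 12 h = 6.14 kt → 24 h equivalent = 6.14 × 24/12 ≈ 12.28 kt.
12 kt < 30 kt ⇒ not rapid intensification.

12 kt, no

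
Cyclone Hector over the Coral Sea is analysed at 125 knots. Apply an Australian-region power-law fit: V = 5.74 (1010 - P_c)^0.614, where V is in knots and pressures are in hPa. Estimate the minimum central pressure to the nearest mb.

859 mb

ΔP = (V / 5.74)^(1/0.614) = (125/5.74)^1.629.
125/5.74 = 21.777; 21.777^1.629 ≈ 151.06 mb.
P_c = 1010 − 151.06 = 858.94 ≈ 859 mb.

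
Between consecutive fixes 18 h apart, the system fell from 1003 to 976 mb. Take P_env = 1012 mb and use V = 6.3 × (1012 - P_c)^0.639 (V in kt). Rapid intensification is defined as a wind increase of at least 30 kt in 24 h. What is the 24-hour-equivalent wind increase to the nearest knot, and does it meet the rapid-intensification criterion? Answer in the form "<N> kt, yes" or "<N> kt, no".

V₁: ΔP = 9, V ≈ 6.3 × 9^0.639 ≈ 25.65 kt.
V₂: ΔP = 36, V ≈ 6.3 × 36^0.639 ≈ 62.20 kt.
ΔV over 18 h = 36.55 kt → 24 h equivalent = 36.55 × 24/18 ≈ 48.73 kt.
49 kt ≥ 30 kt ⇒ rapid intensification.

49 kt, yes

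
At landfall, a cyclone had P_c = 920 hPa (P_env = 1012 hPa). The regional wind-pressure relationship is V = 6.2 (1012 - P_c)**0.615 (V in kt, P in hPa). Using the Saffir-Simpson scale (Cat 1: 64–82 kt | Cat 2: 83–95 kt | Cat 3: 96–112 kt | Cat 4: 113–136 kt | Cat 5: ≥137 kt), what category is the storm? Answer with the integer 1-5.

3

ΔP = 1012 − 920 = 92 hPa.
V ≈ 6.2 × 92^0.615 = 6.2 × 16.13 ≈ 100 kt.
100 kt falls in the Category 3 band.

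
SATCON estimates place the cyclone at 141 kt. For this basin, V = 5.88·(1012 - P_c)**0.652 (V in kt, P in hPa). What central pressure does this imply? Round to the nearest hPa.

ΔP = (V / 5.88)^(1/0.652) = (141/5.88)^1.534.
141/5.88 = 23.980; 23.980^1.534 ≈ 130.71 hPa.
P_c = 1012 − 130.71 = 881.29 ≈ 881 hPa.

881 hPa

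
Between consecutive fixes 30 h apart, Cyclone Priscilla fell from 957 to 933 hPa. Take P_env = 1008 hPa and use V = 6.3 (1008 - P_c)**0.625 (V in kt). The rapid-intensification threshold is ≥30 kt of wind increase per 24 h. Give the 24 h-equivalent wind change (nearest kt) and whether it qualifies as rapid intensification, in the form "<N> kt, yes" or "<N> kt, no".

16 kt, no

V₁: ΔP = 51, V ≈ 6.3 × 51^0.625 ≈ 73.55 kt.
V₂: ΔP = 75, V ≈ 6.3 × 75^0.625 ≈ 93.60 kt.
ΔV over 30 h = 20.05 kt → 24 h equivalent = 20.05 × 24/30 ≈ 16.04 kt.
16 kt < 30 kt ⇒ not rapid intensification.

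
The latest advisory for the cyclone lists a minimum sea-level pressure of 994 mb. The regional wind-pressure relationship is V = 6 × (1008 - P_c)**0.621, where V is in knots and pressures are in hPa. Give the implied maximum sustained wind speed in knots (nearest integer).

31 kt

ΔP = 1008 − 994 = 14 mb.
14^0.621 ≈ 5.149.
V ≈ 6 × 5.149 ≈ 30.9 kt.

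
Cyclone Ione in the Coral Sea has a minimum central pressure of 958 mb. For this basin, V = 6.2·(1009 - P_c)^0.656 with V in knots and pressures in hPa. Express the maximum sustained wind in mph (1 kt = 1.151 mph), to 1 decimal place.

94.1 mph

ΔP = 1009 − 958 = 51 mb.
V ≈ 6.2 × 51^0.656 = 6.2 × 13.188 ≈ 81.763 kt.
81.763 × 1.151 ≈ 94.11 mph → 94.1 mph.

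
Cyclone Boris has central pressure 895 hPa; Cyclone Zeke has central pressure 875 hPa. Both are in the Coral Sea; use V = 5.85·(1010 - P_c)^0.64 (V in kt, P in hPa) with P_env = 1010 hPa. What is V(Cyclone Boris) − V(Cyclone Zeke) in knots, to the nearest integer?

Cyclone Boris: ΔP = 115; V ≈ 5.85 × 115^0.64 ≈ 121.90 kt.
Cyclone Zeke: ΔP = 135; V ≈ 5.85 × 135^0.64 ≈ 135.07 kt.
Difference ≈ 121.90 − 135.07 = -13.17 → -13 kt.

-13 kt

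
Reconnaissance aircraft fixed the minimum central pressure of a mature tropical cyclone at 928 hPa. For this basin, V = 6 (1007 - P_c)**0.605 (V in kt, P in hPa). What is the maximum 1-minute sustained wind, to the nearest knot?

ΔP = 1007 − 928 = 79 hPa.
79^0.605 ≈ 14.063.
V ≈ 6 × 14.063 ≈ 84.4 kt.

84 kt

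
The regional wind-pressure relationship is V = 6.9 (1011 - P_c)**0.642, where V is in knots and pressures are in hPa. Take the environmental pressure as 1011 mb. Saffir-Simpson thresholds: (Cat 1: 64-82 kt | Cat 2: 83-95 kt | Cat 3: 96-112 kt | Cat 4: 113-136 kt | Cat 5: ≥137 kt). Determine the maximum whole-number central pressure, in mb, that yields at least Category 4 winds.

Category 4 begins at V = 113 kt.
Required ΔP = (113/6.9)^(1/0.642) = 16.377^1.558 ≈ 77.86 mb.
P_c ≤ 1011 − 77.86 = 933.14, so the highest integer P_c is 933 mb.

933 mb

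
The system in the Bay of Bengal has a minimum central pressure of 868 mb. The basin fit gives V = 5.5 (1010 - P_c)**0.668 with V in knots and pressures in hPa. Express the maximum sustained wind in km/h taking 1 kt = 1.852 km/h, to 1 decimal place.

279.1 km/h

ΔP = 1010 − 868 = 142 mb.
V ≈ 5.5 × 142^0.668 = 5.5 × 27.399 ≈ 150.692 kt.
150.692 × 1.852 ≈ 279.08 km/h → 279.1 km/h.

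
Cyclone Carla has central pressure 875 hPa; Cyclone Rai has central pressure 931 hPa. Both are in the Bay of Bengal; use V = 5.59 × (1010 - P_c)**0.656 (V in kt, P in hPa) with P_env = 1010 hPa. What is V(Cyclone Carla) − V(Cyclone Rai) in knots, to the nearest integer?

Cyclone Carla: ΔP = 135; V ≈ 5.59 × 135^0.656 ≈ 139.61 kt.
Cyclone Rai: ΔP = 79; V ≈ 5.59 × 79^0.656 ≈ 98.23 kt.
Difference ≈ 139.61 − 98.23 = 41.38 → 41 kt.

41 kt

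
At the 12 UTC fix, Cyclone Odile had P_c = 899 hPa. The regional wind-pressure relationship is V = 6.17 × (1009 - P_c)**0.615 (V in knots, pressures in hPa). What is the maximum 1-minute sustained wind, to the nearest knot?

111 kt

ΔP = 1009 − 899 = 110 hPa.
110^0.615 ≈ 18.008.
V ≈ 6.17 × 18.008 ≈ 111.1 kt.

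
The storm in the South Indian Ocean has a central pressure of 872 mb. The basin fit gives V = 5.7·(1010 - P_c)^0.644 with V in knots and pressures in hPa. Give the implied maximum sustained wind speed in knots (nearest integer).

136 kt

ΔP = 1010 − 872 = 138 mb.
138^0.644 ≈ 23.883.
V ≈ 5.7 × 23.883 ≈ 136.1 kt.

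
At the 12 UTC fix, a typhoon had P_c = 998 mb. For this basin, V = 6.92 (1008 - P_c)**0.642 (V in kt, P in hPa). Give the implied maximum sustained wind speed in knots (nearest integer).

30 kt

ΔP = 1008 − 998 = 10 mb.
10^0.642 ≈ 4.385.
V ≈ 6.92 × 4.385 ≈ 30.3 kt.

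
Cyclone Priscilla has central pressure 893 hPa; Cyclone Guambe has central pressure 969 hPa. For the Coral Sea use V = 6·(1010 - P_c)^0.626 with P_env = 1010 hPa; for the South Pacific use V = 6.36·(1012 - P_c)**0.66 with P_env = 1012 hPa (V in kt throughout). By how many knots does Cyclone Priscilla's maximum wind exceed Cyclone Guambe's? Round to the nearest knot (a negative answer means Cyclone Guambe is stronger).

42 kt

Cyclone Priscilla: ΔP = 117; V ≈ 6 × 117^0.626 ≈ 118.26 kt.
Cyclone Guambe: ΔP = 43; V ≈ 6.36 × 43^0.66 ≈ 76.13 kt.
Difference ≈ 118.26 − 76.13 = 42.13 → 42 kt.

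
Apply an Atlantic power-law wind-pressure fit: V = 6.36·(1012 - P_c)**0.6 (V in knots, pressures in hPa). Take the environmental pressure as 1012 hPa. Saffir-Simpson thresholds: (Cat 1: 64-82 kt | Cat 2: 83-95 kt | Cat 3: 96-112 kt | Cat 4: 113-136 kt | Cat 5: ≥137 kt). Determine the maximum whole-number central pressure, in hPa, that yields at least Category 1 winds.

965 hPa

Category 1 begins at V = 64 kt.
Required ΔP = (64/6.36)^(1/0.6) = 10.063^1.667 ≈ 46.90 hPa.
P_c ≤ 1012 − 46.90 = 965.10, so the highest integer P_c is 965 hPa.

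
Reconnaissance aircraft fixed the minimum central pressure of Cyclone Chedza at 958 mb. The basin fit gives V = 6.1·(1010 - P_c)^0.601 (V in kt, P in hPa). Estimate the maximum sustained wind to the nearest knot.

66 kt

ΔP = 1010 − 958 = 52 mb.
52^0.601 ≈ 10.748.
V ≈ 6.1 × 10.748 ≈ 65.6 kt.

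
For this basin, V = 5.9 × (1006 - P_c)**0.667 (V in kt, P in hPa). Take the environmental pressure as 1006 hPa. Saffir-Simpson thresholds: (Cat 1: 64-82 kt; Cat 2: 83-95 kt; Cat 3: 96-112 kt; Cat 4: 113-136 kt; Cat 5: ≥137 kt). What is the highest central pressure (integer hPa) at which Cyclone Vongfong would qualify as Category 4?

922 hPa

Category 4 begins at V = 113 kt.
Required ΔP = (113/5.9)^(1/0.667) = 19.153^1.499 ≈ 83.63 hPa.
P_c ≤ 1006 − 83.63 = 922.37, so the highest integer P_c is 922 hPa.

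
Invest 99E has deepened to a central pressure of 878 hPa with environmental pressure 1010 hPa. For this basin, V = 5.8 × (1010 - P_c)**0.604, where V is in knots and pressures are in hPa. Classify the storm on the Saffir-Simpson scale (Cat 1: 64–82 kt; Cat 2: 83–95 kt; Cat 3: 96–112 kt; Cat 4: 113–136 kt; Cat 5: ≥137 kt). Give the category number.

ΔP = 1010 − 878 = 132 hPa.
V ≈ 5.8 × 132^0.604 = 5.8 × 19.09 ≈ 111 kt.
111 kt falls in the Category 3 band.

3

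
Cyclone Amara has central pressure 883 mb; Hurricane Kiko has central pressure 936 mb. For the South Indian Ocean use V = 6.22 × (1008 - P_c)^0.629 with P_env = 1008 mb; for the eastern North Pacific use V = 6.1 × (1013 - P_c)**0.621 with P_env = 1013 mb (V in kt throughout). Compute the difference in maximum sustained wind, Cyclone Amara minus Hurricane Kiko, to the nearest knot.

Cyclone Amara: ΔP = 125; V ≈ 6.22 × 125^0.629 ≈ 129.64 kt.
Hurricane Kiko: ΔP = 77; V ≈ 6.1 × 77^0.621 ≈ 90.54 kt.
Difference ≈ 129.64 − 90.54 = 39.10 → 39 kt.

39 kt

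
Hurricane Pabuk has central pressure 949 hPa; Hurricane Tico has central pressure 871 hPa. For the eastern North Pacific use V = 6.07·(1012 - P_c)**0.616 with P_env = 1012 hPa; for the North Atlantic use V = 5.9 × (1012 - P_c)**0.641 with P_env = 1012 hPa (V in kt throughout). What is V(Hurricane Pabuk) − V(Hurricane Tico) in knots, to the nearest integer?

Hurricane Pabuk: ΔP = 63; V ≈ 6.07 × 63^0.616 ≈ 77.91 kt.
Hurricane Tico: ΔP = 141; V ≈ 5.9 × 141^0.641 ≈ 140.77 kt.
Difference ≈ 77.91 − 140.77 = -62.86 → -63 kt.

-63 kt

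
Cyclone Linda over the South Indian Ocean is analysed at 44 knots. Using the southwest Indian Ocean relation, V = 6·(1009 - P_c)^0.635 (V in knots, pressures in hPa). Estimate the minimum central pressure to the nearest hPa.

986 hPa

ΔP = (V / 6)^(1/0.635) = (44/6)^1.575.
44/6 = 7.333; 7.333^1.575 ≈ 23.05 hPa.
P_c = 1009 − 23.05 = 985.95 ≈ 986 hPa.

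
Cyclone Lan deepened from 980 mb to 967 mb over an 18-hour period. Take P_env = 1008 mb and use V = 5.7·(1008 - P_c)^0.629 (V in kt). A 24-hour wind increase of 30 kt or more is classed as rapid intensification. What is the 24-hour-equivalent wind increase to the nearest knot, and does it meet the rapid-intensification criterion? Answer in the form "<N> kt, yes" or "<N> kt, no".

17 kt, no

V₁: ΔP = 28, V ≈ 5.7 × 28^0.629 ≈ 46.36 kt.
V₂: ΔP = 41, V ≈ 5.7 × 41^0.629 ≈ 58.93 kt.
ΔV over 18 h = 12.57 kt → 24 h equivalent = 12.57 × 24/18 ≈ 16.76 kt.
17 kt < 30 kt ⇒ not rapid intensification.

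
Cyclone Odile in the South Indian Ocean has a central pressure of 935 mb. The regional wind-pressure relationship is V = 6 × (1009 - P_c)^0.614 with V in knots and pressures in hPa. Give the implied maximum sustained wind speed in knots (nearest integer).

84 kt

ΔP = 1009 − 935 = 74 mb.
74^0.614 ≈ 14.051.
V ≈ 6 × 14.051 ≈ 84.3 kt.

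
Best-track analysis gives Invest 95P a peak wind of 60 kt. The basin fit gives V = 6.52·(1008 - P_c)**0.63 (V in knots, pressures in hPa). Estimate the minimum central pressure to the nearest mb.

974 mb

ΔP = (V / 6.52)^(1/0.63) = (60/6.52)^1.587.
60/6.52 = 9.202; 9.202^1.587 ≈ 33.88 mb.
P_c = 1008 − 33.88 = 974.12 ≈ 974 mb.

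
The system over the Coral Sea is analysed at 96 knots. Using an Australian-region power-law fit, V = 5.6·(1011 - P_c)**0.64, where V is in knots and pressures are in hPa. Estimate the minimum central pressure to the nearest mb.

926 mb

ΔP = (V / 5.6)^(1/0.64) = (96/5.6)^1.562.
96/5.6 = 17.143; 17.143^1.562 ≈ 84.77 mb.
P_c = 1011 − 84.77 = 926.23 ≈ 926 mb.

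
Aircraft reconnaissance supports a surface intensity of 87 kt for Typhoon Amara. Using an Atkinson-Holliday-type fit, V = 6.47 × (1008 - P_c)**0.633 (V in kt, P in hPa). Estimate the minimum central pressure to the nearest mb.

947 mb

ΔP = (V / 6.47)^(1/0.633) = (87/6.47)^1.580.
87/6.47 = 13.447; 13.447^1.580 ≈ 60.67 mb.
P_c = 1008 − 60.67 = 947.33 ≈ 947 mb.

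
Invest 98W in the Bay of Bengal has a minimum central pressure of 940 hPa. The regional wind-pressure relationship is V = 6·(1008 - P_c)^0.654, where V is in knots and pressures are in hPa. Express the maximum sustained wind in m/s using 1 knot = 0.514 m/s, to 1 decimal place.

48.7 m/s

ΔP = 1008 − 940 = 68 hPa.
V ≈ 6 × 68^0.654 = 6 × 15.793 ≈ 94.757 kt.
94.757 × 0.514 ≈ 48.71 m/s → 48.7 m/s.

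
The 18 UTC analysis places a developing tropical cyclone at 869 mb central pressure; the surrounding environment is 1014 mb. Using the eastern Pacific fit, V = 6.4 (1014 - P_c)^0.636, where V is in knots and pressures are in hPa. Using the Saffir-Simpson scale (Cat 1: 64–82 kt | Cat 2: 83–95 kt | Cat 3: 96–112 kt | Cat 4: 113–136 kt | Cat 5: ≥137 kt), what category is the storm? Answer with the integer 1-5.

ΔP = 1014 − 869 = 145 mb.
V ≈ 6.4 × 145^0.636 = 6.4 × 23.69 ≈ 152 kt.
152 kt falls in the Category 5 band.

5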